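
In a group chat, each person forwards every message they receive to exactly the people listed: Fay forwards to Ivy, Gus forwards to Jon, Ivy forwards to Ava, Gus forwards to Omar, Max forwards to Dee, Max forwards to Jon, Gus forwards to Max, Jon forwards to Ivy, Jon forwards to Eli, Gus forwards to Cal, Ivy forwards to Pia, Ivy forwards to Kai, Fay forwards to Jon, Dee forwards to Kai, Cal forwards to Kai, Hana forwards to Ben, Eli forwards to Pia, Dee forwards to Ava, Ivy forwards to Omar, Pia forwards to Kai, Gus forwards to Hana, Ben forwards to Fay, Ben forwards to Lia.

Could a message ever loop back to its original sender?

DFS with white/gray/black marking, starting from Jon:
Jon gray
  Eli gray
    Pia gray
      Kai gray
      Kai black
    Pia black
  Eli black
  Ivy gray
    Omar gray
    Omar black
    Ava gray
    Ava black
    Ivy→Pia: Pia black — skip
    Ivy→Kai: Kai black — skip
  Ivy black
Jon black
Cal gray
  Cal→Kai: Kai black — skip
Cal black
Ben gray
  Lia gray
  Lia black
  Fay gray
    Fay→Jon: Jon black — skip
    Fay→Ivy: Ivy black — skip
  Fay black
Ben black
Gus gray
  Gus→Cal: Cal black — skip
  Gus→Jon: Jon black — skip
  Max gray
    Dee gray
      Dee→Ava: Ava black — skip
      Dee→Kai: Kai black — skip
    Dee black
    Max→Jon: Jon black — skip
  Max black
  Gus→Omar: Omar black — skip
  Hana gray
    Hana→Ben: Ben black — skip
  Hana black
Gus black
Every edge goes to a white or black vertex — no back edge, so the graph is acyclic.

No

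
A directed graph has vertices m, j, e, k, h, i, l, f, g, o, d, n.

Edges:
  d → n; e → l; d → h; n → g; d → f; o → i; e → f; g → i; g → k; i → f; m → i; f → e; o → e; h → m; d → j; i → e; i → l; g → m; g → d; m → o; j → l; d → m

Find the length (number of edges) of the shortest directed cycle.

For each vertex v, BFS finds the shortest path from v back to v.
The shortest such closed walk is f → e → f, length 2.

2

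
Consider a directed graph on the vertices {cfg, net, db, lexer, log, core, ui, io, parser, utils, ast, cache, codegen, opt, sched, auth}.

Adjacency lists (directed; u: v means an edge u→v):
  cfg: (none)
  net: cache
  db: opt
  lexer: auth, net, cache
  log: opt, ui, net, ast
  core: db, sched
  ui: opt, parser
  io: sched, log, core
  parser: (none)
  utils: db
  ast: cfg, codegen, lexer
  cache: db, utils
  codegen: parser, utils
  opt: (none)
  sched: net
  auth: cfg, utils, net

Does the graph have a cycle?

No

DFS with white/gray/black marking, starting from db:
db gray
  opt gray
  opt black
db black
cfg gray
cfg black
net gray
  cache gray
    cache→db: db black — skip
    utils gray
      utils→db: db black — skip
    utils black
  cache black
net black
lexer gray
  auth gray
    auth→cfg: cfg black — skip
    auth→utils: utils black — skip
    auth→net: net black — skip
  auth black
  lexer→net: net black — skip
  lexer→cache: cache black — skip
lexer black
log gray
  log→opt: opt black — skip
  ui gray
    ui→opt: opt black — skip
    parser gray
    parser black
  ui black
  log→net: net black — skip
  ast gray
    ast→cfg: cfg black — skip
    codegen gray
      codegen→parser: parser black — skip
      codegen→utils: utils black — skip
    codegen black
    ast→lexer: lexer black — skip
  ast black
log black
core gray
  core→db: db black — skip
  sched gray
    sched→net: net black — skip
  sched black
core black
io gray
  io→sched: sched black — skip
  io→log: log black — skip
  io→core: core black — skip
io black
Every edge goes to a white or black vertex — no back edge, so the graph is acyclic.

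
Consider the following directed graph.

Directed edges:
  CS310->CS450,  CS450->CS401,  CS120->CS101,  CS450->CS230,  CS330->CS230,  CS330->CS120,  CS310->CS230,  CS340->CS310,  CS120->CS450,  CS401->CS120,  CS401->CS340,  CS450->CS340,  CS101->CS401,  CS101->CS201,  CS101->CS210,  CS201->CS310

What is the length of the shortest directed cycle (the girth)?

For each vertex v, BFS finds the shortest path from v back to v.
The shortest such closed walk is CS120 → CS450 → CS401 → CS120, length 3.

3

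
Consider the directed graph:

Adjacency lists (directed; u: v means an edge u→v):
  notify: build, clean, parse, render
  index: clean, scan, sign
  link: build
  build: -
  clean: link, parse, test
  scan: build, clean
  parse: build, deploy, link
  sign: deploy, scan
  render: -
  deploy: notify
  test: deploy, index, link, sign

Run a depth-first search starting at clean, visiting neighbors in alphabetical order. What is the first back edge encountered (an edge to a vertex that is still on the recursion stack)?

DFS from clean (visiting neighbors in alphabetical order); mark gray on enter, black on exit:
clean gray
  link gray
    build gray
    build black
  link black
  parse gray
    parse→build: build black — skip
    deploy gray
      notify gray
        notify→build: build black — skip
        notify→clean: clean is gray → back edge
First back edge: notify → clean.

notify→clean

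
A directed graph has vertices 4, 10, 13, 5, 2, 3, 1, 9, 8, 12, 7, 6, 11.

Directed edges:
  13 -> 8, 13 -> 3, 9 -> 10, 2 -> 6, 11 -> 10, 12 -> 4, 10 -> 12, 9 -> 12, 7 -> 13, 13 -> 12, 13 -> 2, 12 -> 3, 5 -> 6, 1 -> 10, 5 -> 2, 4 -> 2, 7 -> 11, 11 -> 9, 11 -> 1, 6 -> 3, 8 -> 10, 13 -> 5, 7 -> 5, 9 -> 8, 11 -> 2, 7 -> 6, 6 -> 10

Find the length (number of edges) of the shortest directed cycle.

5

For each vertex v, BFS finds the shortest path from v back to v.
The shortest such closed walk is 12 → 4 → 2 → 6 → 10 → 12, length 5.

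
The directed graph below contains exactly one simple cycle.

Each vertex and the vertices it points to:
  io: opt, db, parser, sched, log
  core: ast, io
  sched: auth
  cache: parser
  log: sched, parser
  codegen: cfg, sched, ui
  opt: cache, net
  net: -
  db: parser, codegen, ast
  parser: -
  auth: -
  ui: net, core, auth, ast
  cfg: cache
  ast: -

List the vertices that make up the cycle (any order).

db, io, ui, core, codegen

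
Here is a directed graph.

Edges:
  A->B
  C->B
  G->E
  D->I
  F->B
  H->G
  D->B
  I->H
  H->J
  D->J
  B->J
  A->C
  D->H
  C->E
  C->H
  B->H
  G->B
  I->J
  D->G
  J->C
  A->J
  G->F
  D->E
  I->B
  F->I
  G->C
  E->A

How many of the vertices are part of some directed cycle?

A vertex is on a directed cycle iff it belongs to a strongly connected component of size ≥ 2 (or has a self-loop).
The vertices on cycles are {A, B, C, E, F, G, H, I, J} — 9 in total.

9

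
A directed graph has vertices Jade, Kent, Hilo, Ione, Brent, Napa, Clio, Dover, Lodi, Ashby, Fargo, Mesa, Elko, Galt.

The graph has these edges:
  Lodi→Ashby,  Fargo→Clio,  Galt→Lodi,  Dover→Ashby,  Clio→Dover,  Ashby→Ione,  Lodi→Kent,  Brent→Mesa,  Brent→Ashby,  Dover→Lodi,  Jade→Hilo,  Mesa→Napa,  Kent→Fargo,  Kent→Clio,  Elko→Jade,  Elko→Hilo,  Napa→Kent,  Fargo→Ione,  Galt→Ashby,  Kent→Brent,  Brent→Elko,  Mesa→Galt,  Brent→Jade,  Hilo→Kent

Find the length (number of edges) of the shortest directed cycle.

4

For each vertex v, BFS finds the shortest path from v back to v.
The shortest such closed walk is Kent → Clio → Dover → Lodi → Kent, length 4.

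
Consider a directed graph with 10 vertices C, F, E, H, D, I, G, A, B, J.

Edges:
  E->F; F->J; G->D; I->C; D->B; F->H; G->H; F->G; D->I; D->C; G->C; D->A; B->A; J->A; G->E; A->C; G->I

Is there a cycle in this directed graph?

DFS with white/gray/black marking, starting from A:
A gray
  C gray
  C black
A black
F gray
  H gray
  H black
  G gray
    I gray
      I→C: C black — skip
    I black
    G→H: H black — skip
    G→C: C black — skip
    D gray
      D→C: C black — skip
      D→A: A black — skip
      B gray
        B→A: A black — skip
      B black
      D→I: I black — skip
    D black
    E gray
      E→F: F is gray → back edge
Back edge found, so a cycle exists: F → G → E → F.

Yes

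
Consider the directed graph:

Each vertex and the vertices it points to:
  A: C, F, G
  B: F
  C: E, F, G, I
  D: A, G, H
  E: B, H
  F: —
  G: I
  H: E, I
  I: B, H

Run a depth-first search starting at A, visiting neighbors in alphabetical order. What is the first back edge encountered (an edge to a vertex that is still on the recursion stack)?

H->E

DFS from A (visiting neighbors in alphabetical order); mark gray on enter, black on exit:
A gray
  C gray
    E gray
      B gray
        F gray
        F black
      B black
      H gray
        H→E: E is gray → back edge
First back edge: H → E.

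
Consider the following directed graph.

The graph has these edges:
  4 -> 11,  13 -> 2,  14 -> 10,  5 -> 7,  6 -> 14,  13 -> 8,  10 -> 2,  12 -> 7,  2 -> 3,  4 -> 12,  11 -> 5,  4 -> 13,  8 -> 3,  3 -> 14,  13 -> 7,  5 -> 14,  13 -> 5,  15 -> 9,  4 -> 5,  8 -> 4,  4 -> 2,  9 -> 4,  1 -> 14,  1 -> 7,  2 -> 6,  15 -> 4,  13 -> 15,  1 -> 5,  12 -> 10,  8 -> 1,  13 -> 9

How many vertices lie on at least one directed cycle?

10

A vertex is on a directed cycle iff it belongs to a strongly connected component of size ≥ 2 (or has a self-loop).
The vertices on cycles are {2, 3, 4, 6, 8, 9, 10, 13, 14, 15} — 10 in total.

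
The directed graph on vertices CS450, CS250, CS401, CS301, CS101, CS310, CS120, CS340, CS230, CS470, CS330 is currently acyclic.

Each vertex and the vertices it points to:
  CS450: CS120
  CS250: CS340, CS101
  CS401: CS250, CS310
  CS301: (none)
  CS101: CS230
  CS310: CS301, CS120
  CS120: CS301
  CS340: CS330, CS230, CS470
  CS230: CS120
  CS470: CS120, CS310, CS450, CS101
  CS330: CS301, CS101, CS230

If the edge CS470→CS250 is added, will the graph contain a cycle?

Yes

Adding CS470→CS250 creates a cycle iff CS250 can already reach CS470.
Path from CS250: CS250 → CS340 → CS470.
So CS250 → … → CS470 → CS250 is a cycle.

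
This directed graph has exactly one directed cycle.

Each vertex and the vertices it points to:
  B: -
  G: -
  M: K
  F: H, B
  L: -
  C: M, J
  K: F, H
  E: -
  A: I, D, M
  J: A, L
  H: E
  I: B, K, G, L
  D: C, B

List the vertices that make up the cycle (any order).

DFS with gray/black marking from A:
A gray
  I gray
    B gray
    B black
    K gray
      F gray
        H gray
          E gray
          E black
        H black
        F→B: B black — skip
      F black
      K→H: H black — skip
    K black
    G gray
    G black
    L gray
    L black
  I black
  D gray
    C gray
      M gray
        M→K: K black — skip
      M black
      J gray
        J→A: A is gray → back edge
Back edge closes the cycle A → D → C → J → A; its vertices are {A, C, D, J}.

A, C, D, J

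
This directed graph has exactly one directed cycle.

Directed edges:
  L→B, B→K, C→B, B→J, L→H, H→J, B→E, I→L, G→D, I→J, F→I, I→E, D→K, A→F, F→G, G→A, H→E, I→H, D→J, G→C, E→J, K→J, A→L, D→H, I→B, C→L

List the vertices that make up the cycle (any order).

A, F, G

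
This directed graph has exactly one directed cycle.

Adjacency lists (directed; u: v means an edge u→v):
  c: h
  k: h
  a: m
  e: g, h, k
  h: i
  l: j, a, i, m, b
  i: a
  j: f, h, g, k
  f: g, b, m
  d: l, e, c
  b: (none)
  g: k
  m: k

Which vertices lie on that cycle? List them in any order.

a, h, i, k, m

DFS with gray/black marking from i:
i gray
  a gray
    m gray
      k gray
        h gray
          h→i: i is gray → back edge
Back edge closes the cycle i → a → m → k → h → i; its vertices are {a, h, i, k, m}.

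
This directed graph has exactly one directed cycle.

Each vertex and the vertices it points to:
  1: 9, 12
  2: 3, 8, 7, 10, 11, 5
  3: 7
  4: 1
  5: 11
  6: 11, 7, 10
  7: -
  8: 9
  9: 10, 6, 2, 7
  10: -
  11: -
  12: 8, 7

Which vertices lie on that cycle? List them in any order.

2, 8, 9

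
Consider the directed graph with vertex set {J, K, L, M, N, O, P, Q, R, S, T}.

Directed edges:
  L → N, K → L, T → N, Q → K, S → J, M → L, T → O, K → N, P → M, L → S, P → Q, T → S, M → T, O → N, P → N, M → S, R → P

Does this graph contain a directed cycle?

No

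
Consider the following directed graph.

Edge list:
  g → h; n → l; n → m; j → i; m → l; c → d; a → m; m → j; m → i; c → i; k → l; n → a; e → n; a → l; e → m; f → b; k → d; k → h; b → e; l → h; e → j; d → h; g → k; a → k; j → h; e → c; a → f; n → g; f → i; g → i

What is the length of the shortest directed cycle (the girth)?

5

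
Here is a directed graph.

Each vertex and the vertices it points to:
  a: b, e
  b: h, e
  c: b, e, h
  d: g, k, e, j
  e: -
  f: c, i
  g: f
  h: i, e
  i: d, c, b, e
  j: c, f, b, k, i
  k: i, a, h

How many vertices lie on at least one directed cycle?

A vertex is on a directed cycle iff it belongs to a strongly connected component of size ≥ 2 (or has a self-loop).
The vertices on cycles are {a, b, c, d, f, g, h, i, j, k} — 10 in total.

10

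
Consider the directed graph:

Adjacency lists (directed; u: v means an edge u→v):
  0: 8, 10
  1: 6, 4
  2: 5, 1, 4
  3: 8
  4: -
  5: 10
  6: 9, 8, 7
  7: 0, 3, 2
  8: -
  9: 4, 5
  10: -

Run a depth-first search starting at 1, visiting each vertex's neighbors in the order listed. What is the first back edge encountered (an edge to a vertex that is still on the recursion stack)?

DFS from 1 (visiting each vertex's neighbors in the order listed); mark gray on enter, black on exit:
1 gray
  6 gray
    9 gray
      4 gray
      4 black
      5 gray
        10 gray
        10 black
      5 black
    9 black
    8 gray
    8 black
    7 gray
      0 gray
        0→8: 8 black — skip
        0→10: 10 black — skip
      0 black
      3 gray
        3→8: 8 black — skip
      3 black
      2 gray
        2→5: 5 black — skip
        2→1: 1 is gray → back edge
First back edge: 2 → 1.

2->1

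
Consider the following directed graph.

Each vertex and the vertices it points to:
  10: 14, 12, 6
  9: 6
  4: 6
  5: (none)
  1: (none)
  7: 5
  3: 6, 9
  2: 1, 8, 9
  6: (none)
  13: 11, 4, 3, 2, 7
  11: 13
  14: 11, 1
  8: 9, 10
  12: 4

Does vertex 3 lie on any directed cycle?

No

3 lies on a cycle iff there is a path from 3 back to itself.
Exploring from 3, it never reaches itself; equivalently, its strongly connected component is a singleton.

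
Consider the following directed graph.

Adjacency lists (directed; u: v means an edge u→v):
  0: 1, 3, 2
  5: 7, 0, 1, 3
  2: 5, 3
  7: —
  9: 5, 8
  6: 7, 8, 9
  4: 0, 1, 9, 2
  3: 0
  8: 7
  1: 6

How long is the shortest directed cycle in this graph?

2

For each vertex v, BFS finds the shortest path from v back to v.
The shortest such closed walk is 0 → 3 → 0, length 2.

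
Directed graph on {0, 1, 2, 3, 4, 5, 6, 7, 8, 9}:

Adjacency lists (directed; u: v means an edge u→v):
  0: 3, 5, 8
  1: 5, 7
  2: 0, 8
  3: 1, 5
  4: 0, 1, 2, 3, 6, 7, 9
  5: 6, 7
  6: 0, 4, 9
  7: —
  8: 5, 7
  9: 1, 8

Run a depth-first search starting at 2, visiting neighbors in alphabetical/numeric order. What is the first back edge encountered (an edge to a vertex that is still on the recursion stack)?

6→0

DFS from 2 (visiting neighbors in alphabetical/numeric order); mark gray on enter, black on exit:
2 gray
  0 gray
    3 gray
      1 gray
        5 gray
          6 gray
            6→0: 0 is gray → back edge
First back edge: 6 → 0.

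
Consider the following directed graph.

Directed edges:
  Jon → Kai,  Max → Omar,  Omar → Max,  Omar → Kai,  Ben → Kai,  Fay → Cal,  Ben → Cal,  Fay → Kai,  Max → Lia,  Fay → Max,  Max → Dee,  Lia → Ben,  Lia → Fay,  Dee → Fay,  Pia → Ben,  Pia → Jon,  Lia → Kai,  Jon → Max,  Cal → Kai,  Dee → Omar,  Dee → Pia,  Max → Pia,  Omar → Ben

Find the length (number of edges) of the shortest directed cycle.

2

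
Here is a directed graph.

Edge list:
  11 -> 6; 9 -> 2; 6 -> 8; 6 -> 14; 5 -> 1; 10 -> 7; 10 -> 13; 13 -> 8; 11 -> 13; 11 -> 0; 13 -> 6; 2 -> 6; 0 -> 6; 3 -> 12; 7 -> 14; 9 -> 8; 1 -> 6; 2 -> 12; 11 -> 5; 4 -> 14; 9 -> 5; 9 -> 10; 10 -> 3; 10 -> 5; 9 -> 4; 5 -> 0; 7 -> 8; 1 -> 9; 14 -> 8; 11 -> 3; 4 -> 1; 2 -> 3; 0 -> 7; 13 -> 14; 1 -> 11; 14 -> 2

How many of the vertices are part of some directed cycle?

A vertex is on a directed cycle iff it belongs to a strongly connected component of size ≥ 2 (or has a self-loop).
The vertices on cycles are {1, 2, 4, 5, 6, 9, 10, 11, 14} — 9 in total.

9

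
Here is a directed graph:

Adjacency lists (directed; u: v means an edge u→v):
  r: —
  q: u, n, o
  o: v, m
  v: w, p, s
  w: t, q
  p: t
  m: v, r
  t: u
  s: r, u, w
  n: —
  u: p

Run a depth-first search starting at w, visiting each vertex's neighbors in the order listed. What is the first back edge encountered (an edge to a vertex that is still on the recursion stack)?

p->t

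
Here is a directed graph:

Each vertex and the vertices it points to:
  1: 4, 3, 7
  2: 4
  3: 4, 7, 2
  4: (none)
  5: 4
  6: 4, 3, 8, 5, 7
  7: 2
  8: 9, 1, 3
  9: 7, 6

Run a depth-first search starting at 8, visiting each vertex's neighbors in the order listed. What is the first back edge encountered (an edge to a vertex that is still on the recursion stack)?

DFS from 8 (visiting each vertex's neighbors in the order listed); mark gray on enter, black on exit:
8 gray
  9 gray
    7 gray
      2 gray
        4 gray
        4 black
      2 black
    7 black
    6 gray
      6→4: 4 black — skip
      3 gray
        3→4: 4 black — skip
        3→7: 7 black — skip
        3→2: 2 black — skip
      3 black
      6→8: 8 is gray → back edge
First back edge: 6 → 8.

6→8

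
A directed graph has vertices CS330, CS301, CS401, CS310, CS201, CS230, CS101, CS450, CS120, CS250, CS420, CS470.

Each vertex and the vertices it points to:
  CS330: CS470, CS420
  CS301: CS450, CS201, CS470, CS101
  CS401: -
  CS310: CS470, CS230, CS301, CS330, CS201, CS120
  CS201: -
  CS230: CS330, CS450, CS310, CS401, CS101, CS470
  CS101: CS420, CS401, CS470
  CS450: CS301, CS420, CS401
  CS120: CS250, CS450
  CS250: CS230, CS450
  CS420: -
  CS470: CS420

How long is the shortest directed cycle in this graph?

For each vertex v, BFS finds the shortest path from v back to v.
The shortest such closed walk is CS230 → CS310 → CS230, length 2.

2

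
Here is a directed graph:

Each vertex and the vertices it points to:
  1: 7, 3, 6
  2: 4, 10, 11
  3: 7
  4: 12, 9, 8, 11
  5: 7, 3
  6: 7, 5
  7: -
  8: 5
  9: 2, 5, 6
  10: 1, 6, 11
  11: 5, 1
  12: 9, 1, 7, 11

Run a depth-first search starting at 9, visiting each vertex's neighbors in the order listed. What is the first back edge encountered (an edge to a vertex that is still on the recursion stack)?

DFS from 9 (visiting each vertex's neighbors in the order listed); mark gray on enter, black on exit:
9 gray
  2 gray
    4 gray
      12 gray
        12→9: 9 is gray → back edge
First back edge: 12 → 9.

12->9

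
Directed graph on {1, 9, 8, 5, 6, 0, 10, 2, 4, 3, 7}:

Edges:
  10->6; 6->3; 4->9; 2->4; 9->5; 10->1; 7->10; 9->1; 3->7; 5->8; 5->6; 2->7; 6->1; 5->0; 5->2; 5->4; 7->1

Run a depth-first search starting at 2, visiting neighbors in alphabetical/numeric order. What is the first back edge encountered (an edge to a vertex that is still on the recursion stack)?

DFS from 2 (visiting neighbors in alphabetical/numeric order); mark gray on enter, black on exit:
2 gray
  4 gray
    9 gray
      1 gray
      1 black
      5 gray
        0 gray
        0 black
        5→2: 2 is gray → back edge
First back edge: 5 → 2.

5->2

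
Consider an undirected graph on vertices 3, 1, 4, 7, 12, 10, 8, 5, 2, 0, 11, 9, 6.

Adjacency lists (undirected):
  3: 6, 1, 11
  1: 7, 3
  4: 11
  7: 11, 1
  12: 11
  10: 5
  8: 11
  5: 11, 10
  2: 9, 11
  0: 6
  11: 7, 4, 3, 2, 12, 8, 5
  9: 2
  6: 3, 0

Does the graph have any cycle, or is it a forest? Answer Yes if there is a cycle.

DFS, tracking each vertex's parent; an edge to a visited non-parent vertex closes a cycle.
Start from 3:
visit 3 (parent –)
  visit 6 (parent 3)
    6–3: parent, skip
    visit 0 (parent 6)
      0–6: parent, skip
  visit 1 (parent 3)
    visit 7 (parent 1)
      visit 11 (parent 7)
        11–7: parent, skip
        visit 4 (parent 11)
          4–11: parent, skip
        11–3: 3 visited and ≠ parent → cycle
Cycle: 3 – 1 – 7 – 11 – 3.

Yes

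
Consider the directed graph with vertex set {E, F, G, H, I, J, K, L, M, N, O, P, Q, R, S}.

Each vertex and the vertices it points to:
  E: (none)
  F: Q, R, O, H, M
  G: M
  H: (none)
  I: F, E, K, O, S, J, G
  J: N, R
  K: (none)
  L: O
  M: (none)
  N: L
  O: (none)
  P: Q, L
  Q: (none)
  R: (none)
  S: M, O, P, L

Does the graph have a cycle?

No

DFS with white/gray/black marking, starting from I:
I gray
  F gray
    Q gray
    Q black
    R gray
    R black
    O gray
    O black
    H gray
    H black
    M gray
    M black
  F black
  E gray
  E black
  K gray
  K black
  I→O: O black — skip
  S gray
    S→M: M black — skip
    S→O: O black — skip
    P gray
      P→Q: Q black — skip
      L gray
        L→O: O black — skip
      L black
    P black
    S→L: L black — skip
  S black
  J gray
    N gray
      N→L: L black — skip
    N black
    J→R: R black — skip
  J black
  G gray
    G→M: M black — skip
  G black
I black
Every edge goes to a white or black vertex — no back edge, so the graph is acyclic.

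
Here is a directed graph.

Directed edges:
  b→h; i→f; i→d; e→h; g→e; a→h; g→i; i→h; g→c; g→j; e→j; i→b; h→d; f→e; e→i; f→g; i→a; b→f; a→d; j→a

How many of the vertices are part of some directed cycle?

A vertex is on a directed cycle iff it belongs to a strongly connected component of size ≥ 2 (or has a self-loop).
The vertices on cycles are {b, e, f, g, i} — 5 in total.

5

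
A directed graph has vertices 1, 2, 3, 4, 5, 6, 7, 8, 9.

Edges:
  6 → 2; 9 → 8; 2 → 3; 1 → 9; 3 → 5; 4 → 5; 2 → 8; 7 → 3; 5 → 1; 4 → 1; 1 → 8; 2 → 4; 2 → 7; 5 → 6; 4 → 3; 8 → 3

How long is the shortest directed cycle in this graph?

For each vertex v, BFS finds the shortest path from v back to v.
The shortest such closed walk is 2 → 4 → 5 → 6 → 2, length 4.

4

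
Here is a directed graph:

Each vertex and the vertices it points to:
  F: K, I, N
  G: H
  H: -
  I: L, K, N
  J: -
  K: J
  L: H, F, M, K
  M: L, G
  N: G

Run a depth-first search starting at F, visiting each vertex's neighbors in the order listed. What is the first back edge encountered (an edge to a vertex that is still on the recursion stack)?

DFS from F (visiting each vertex's neighbors in the order listed); mark gray on enter, black on exit:
F gray
  K gray
    J gray
    J black
  K black
  I gray
    L gray
      H gray
      H black
      L→F: F is gray → back edge
First back edge: L → F.

L→F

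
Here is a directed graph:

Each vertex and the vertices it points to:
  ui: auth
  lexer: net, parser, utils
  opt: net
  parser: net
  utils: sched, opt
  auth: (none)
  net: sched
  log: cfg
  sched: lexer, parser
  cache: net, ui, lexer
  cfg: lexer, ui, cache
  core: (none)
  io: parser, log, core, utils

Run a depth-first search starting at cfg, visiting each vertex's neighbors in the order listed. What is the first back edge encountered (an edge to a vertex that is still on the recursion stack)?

DFS from cfg (visiting each vertex's neighbors in the order listed); mark gray on enter, black on exit:
cfg gray
  lexer gray
    net gray
      sched gray
        sched→lexer: lexer is gray → back edge
First back edge: sched → lexer.

sched->lexer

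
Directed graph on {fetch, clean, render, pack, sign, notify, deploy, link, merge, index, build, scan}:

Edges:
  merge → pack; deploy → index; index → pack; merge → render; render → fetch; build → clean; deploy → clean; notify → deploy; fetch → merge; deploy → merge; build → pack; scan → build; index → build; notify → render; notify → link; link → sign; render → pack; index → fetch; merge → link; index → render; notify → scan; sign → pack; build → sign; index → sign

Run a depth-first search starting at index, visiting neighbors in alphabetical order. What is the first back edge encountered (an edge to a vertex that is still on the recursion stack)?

DFS from index (visiting neighbors in alphabetical order); mark gray on enter, black on exit:
index gray
  build gray
    clean gray
    clean black
    pack gray
    pack black
    sign gray
      sign→pack: pack black — skip
    sign black
  build black
  fetch gray
    merge gray
      link gray
        link→sign: sign black — skip
      link black
      merge→pack: pack black — skip
      render gray
        render→fetch: fetch is gray → back edge
First back edge: render → fetch.

render→fetch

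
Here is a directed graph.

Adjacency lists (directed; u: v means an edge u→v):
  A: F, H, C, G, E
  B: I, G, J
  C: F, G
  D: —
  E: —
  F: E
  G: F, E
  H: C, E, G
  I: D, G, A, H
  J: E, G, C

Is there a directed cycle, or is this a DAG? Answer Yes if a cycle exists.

No

DFS with white/gray/black marking, starting from F:
F gray
  E gray
  E black
F black
A gray
  A→F: F black — skip
  H gray
    C gray
      C→F: F black — skip
      G gray
        G→F: F black — skip
        G→E: E black — skip
      G black
    C black
    H→E: E black — skip
    H→G: G black — skip
  H black
  A→C: C black — skip
  A→G: G black — skip
  A→E: E black — skip
A black
B gray
  I gray
    D gray
    D black
    I→G: G black — skip
    I→A: A black — skip
    I→H: H black — skip
  I black
  B→G: G black — skip
  J gray
    J→E: E black — skip
    J→G: G black — skip
    J→C: C black — skip
  J black
B black
Every edge goes to a white or black vertex — no back edge, so the graph is acyclic.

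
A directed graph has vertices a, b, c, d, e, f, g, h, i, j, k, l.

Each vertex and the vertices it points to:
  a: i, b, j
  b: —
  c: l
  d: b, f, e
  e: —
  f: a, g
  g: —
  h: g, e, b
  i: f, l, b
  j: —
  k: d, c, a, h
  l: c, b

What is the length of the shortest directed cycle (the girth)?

For each vertex v, BFS finds the shortest path from v back to v.
The shortest such closed walk is c → l → c, length 2.

2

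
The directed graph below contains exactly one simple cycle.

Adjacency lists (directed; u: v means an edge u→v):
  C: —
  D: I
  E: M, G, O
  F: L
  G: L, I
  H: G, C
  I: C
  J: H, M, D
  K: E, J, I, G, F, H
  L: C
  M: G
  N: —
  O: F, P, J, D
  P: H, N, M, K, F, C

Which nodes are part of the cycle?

DFS with gray/black marking from O:
O gray
  F gray
    L gray
      C gray
      C black
    L black
  F black
  P gray
    H gray
      G gray
        G→L: L black — skip
        I gray
          I→C: C black — skip
        I black
      G black
      H→C: C black — skip
    H black
    N gray
    N black
    M gray
      M→G: G black — skip
    M black
    K gray
      E gray
        E→M: M black — skip
        E→G: G black — skip
        E→O: O is gray → back edge
Back edge closes the cycle O → P → K → E → O; its vertices are {E, K, O, P}.

E, K, O, P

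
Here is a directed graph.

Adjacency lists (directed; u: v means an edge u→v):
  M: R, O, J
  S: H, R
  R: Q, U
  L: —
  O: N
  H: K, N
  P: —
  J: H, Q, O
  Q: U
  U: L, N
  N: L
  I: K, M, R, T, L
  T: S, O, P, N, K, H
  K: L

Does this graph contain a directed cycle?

DFS with white/gray/black marking, starting from P:
P gray
P black
M gray
  R gray
    Q gray
      U gray
        L gray
        L black
        N gray
          N→L: L black — skip
        N black
      U black
    Q black
    R→U: U black — skip
  R black
  O gray
    O→N: N black — skip
  O black
  J gray
    H gray
      K gray
        K→L: L black — skip
      K black
      H→N: N black — skip
    H black
    J→Q: Q black — skip
    J→O: O black — skip
  J black
M black
S gray
  S→H: H black — skip
  S→R: R black — skip
S black
I gray
  I→K: K black — skip
  I→M: M black — skip
  I→R: R black — skip
  T gray
    T→S: S black — skip
    T→O: O black — skip
    T→P: P black — skip
    T→N: N black — skip
    T→K: K black — skip
    T→H: H black — skip
  T black
  I→L: L black — skip
I black
Every edge goes to a white or black vertex — no back edge, so the graph is acyclic.

No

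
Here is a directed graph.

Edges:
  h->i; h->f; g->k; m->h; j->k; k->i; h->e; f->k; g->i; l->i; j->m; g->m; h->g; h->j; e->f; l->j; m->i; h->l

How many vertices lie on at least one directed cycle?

A vertex is on a directed cycle iff it belongs to a strongly connected component of size ≥ 2 (or has a self-loop).
The vertices on cycles are {g, h, j, l, m} — 5 in total.

5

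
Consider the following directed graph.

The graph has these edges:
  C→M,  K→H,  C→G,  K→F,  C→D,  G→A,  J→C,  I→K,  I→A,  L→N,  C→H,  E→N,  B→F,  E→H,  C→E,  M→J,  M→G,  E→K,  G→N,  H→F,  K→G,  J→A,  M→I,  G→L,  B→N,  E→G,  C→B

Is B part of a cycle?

No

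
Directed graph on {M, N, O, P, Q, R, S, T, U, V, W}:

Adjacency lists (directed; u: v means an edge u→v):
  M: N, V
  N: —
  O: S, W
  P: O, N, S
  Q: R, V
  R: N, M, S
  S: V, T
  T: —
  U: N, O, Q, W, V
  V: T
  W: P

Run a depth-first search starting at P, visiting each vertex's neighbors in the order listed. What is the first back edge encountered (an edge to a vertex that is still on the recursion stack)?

W→P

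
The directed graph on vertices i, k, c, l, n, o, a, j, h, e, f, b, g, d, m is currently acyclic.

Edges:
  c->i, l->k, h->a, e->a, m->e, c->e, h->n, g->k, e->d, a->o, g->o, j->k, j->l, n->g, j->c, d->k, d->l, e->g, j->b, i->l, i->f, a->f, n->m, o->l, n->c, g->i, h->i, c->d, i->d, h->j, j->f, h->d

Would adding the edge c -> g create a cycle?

No

Adding c→g creates a cycle iff g can already reach c.
Explore from g: no path reaches c. The graph stays acyclic.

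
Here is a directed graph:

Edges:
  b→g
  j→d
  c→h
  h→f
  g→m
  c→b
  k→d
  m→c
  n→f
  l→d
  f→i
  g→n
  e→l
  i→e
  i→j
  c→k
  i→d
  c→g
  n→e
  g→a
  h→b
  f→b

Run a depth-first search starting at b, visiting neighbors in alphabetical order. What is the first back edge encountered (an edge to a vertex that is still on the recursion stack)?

c->b

DFS from b (visiting neighbors in alphabetical order); mark gray on enter, black on exit:
b gray
  g gray
    a gray
    a black
    m gray
      c gray
        c→b: b is gray → back edge
First back edge: c → b.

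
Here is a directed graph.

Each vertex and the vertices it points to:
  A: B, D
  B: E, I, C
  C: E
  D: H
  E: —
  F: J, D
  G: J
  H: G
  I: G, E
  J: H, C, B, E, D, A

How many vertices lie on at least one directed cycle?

7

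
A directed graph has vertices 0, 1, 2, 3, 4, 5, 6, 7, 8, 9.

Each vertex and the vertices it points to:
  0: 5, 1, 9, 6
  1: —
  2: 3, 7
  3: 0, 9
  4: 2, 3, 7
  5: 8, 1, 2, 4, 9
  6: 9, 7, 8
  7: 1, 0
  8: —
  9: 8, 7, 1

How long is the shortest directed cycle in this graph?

For each vertex v, BFS finds the shortest path from v back to v.
The shortest such closed walk is 0 → 6 → 7 → 0, length 3.

3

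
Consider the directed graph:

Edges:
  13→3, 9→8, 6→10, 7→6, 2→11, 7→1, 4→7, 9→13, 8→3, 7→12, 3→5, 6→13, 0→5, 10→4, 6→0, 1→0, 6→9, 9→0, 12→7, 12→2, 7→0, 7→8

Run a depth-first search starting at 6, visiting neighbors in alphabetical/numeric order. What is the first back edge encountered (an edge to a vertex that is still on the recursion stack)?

7→6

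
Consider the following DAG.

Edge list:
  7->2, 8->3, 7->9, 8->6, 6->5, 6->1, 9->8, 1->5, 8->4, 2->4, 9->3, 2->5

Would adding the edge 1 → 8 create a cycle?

Adding 1→8 creates a cycle iff 8 can already reach 1.
Path from 8: 8 → 6 → 1.
So 8 → … → 1 → 8 is a cycle.

Yes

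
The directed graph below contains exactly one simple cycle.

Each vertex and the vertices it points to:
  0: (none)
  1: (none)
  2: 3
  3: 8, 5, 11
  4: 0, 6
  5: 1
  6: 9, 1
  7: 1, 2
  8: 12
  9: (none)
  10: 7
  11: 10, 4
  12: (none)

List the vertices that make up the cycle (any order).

2, 3, 7, 10, 11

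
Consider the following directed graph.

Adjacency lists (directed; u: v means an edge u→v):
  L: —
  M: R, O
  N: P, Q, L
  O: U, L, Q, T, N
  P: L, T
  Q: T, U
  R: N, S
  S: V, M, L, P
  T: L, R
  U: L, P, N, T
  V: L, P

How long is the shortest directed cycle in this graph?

3

For each vertex v, BFS finds the shortest path from v back to v.
The shortest such closed walk is R → S → M → R, length 3.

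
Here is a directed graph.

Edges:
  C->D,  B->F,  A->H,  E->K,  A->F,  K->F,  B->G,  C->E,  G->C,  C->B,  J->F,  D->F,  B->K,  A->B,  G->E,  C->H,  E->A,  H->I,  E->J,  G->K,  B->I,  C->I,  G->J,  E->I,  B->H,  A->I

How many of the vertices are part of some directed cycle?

5

A vertex is on a directed cycle iff it belongs to a strongly connected component of size ≥ 2 (or has a self-loop).
The vertices on cycles are {A, B, C, E, G} — 5 in total.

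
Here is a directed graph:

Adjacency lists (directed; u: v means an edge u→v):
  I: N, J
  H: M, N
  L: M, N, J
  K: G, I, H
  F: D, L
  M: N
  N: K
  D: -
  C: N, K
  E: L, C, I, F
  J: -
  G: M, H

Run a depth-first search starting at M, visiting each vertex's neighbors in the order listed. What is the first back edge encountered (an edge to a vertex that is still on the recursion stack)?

G->M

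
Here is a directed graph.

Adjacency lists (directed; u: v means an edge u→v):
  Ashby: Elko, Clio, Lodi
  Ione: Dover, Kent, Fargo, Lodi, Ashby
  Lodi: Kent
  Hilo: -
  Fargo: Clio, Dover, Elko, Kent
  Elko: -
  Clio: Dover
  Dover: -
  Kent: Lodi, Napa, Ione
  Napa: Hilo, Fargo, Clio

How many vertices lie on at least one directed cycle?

6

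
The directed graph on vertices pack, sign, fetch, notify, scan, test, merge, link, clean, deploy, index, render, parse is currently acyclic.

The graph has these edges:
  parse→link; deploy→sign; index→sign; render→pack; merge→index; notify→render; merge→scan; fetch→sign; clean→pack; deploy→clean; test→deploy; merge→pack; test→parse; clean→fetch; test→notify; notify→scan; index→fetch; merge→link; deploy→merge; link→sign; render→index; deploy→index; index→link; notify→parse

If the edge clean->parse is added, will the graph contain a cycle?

No

Adding clean→parse creates a cycle iff parse can already reach clean.
Explore from parse: no path reaches clean. The graph stays acyclic.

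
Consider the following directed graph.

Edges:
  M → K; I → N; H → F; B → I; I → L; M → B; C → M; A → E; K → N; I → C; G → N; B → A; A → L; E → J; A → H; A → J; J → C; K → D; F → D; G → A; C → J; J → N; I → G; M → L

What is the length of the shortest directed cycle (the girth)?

2

For each vertex v, BFS finds the shortest path from v back to v.
The shortest such closed walk is C → J → C, length 2.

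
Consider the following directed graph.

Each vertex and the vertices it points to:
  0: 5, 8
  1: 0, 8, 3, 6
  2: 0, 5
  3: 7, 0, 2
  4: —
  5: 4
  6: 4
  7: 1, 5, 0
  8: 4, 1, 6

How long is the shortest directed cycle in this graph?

For each vertex v, BFS finds the shortest path from v back to v.
The shortest such closed walk is 1 → 8 → 1, length 2.

2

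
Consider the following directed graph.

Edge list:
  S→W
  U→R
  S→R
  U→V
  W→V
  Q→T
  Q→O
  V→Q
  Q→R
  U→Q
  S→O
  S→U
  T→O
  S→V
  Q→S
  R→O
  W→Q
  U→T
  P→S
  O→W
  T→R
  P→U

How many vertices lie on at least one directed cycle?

A vertex is on a directed cycle iff it belongs to a strongly connected component of size ≥ 2 (or has a self-loop).
The vertices on cycles are {O, Q, R, S, T, U, V, W} — 8 in total.

8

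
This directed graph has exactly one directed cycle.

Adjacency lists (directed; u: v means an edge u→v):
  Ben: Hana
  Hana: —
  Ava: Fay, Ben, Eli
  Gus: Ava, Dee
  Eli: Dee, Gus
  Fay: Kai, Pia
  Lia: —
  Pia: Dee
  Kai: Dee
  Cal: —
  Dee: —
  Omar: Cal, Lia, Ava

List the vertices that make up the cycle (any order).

Ava, Eli, Gus

DFS with gray/black marking from Ava:
Ava gray
  Fay gray
    Kai gray
      Dee gray
      Dee black
    Kai black
    Pia gray
      Pia→Dee: Dee black — skip
    Pia black
  Fay black
  Ben gray
    Hana gray
    Hana black
  Ben black
  Eli gray
    Eli→Dee: Dee black — skip
    Gus gray
      Gus→Ava: Ava is gray → back edge
Back edge closes the cycle Ava → Eli → Gus → Ava; its vertices are {Ava, Eli, Gus}.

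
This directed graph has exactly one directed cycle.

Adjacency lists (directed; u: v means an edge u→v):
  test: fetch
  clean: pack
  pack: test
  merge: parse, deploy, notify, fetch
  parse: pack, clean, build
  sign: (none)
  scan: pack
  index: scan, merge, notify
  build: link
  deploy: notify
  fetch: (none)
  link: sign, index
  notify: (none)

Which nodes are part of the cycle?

DFS with gray/black marking from index:
index gray
  scan gray
    pack gray
      test gray
        fetch gray
        fetch black
      test black
    pack black
  scan black
  merge gray
    parse gray
      parse→pack: pack black — skip
      clean gray
        clean→pack: pack black — skip
      clean black
      build gray
        link gray
          sign gray
          sign black
          link→index: index is gray → back edge
Back edge closes the cycle index → merge → parse → build → link → index; its vertices are {link, build, index, merge, parse}.

link, build, index, merge, parse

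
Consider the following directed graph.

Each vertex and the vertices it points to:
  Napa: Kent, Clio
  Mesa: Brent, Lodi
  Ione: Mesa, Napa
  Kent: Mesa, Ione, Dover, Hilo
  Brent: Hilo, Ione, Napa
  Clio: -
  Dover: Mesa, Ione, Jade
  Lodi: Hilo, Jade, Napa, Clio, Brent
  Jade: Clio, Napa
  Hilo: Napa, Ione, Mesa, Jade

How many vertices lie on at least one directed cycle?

A vertex is on a directed cycle iff it belongs to a strongly connected component of size ≥ 2 (or has a self-loop).
The vertices on cycles are {Hilo, Ione, Jade, Kent, Lodi, Mesa, Napa, Brent, Dover} — 9 in total.

9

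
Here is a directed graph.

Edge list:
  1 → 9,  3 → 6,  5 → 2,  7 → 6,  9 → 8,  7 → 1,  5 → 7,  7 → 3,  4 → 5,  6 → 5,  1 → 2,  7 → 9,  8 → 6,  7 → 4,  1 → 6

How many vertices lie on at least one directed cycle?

8

A vertex is on a directed cycle iff it belongs to a strongly connected component of size ≥ 2 (or has a self-loop).
The vertices on cycles are {1, 3, 4, 5, 6, 7, 8, 9} — 8 in total.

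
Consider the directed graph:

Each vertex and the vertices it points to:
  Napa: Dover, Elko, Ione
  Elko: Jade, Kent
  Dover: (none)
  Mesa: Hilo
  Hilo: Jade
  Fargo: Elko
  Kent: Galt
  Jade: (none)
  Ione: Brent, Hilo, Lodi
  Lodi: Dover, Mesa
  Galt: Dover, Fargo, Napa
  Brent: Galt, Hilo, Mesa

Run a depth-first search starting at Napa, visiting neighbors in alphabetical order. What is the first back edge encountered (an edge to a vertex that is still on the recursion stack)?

Fargo->Elko

DFS from Napa (visiting neighbors in alphabetical order); mark gray on enter, black on exit:
Napa gray
  Dover gray
  Dover black
  Elko gray
    Jade gray
    Jade black
    Kent gray
      Galt gray
        Galt→Dover: Dover black — skip
        Fargo gray
          Fargo→Elko: Elko is gray → back edge
First back edge: Fargo → Elko.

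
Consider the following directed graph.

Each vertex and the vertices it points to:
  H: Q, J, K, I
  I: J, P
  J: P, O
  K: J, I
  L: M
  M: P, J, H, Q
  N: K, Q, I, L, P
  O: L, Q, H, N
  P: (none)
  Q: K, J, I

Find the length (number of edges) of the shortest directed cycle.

For each vertex v, BFS finds the shortest path from v back to v.
The shortest such closed walk is O → Q → J → O, length 3.

3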